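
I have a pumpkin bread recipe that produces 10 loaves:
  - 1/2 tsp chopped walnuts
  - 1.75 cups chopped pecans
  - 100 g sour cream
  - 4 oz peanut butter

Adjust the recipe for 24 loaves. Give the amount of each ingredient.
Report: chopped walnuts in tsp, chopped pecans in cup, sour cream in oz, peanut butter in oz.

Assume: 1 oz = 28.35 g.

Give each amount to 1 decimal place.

chopped walnuts: 1.2 tsp; chopped pecans: 4.2 cup; sour cream: 8.5 oz; peanut butter: 9.6 oz

Scaling factor: 24/10 = 12/5 = 2.4.
chopped walnuts: 0.5 tsp × 12/5 = 1.2 tsp
chopped pecans: 1.75 cup × 12/5 = 4.2 cup
sour cream: 100 g × 12/5 ÷ 28.35 g/oz ≈ 8.5 oz
peanut butter: 4 oz × 12/5 = 9.6 oz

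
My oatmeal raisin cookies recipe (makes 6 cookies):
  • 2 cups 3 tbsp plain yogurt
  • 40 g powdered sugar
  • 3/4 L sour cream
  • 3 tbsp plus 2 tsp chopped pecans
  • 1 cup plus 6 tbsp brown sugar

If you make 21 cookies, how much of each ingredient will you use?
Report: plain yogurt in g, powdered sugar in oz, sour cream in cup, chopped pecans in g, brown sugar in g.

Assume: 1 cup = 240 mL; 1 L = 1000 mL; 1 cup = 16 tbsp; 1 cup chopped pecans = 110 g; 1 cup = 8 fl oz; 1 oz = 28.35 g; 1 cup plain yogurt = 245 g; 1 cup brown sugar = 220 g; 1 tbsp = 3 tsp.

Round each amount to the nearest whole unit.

Scaling factor: 21/6 = 7/2 = 3.5.
plain yogurt: (2 cup + 3 tbsp = 2.1875 cup) × 7/2 × 245 g/cup ≈ 1876 g
powdered sugar: 40 g × 7/2 ÷ 28.35 g/oz ≈ 5 oz
sour cream: 0.75 L × 7/2 × 1000 mL/L ÷ 240 mL/cup ≈ 11 cup
chopped pecans: (3 tbsp + 2 tsp = 11/3 tbsp) × 7/2 ÷ 16 tbsp/cup × 110 g/cup ≈ 88 g
brown sugar: (1 cup + 6 tbsp = 1.375 cup) × 7/2 × 220 g/cup ≈ 1059 g

plain yogurt: 1876 g; powdered sugar: 5 oz; sour cream: 11 cup; chopped pecans: 88 g; brown sugar: 1059 g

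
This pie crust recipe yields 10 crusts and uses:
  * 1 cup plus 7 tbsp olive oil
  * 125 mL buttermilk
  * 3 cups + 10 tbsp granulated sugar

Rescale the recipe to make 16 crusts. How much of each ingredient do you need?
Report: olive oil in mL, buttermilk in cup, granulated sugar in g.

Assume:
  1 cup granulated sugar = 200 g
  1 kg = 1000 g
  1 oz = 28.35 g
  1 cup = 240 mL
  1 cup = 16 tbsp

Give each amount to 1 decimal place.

Scaling factor: 16/10 = 8/5 = 1.6.
olive oil: (1 cup + 7 tbsp = 1.4375 cup) × 8/5 × 240 mL/cup = 552.0 mL
buttermilk: 125 mL × 8/5 ÷ 240 mL/cup ≈ 0.8 cup
granulated sugar: (3 cup + 10 tbsp = 3.625 cup) × 8/5 × 200 g/cup = 1160.0 g

olive oil: 552.0 mL; buttermilk: 0.8 cup; granulated sugar: 1160.0 g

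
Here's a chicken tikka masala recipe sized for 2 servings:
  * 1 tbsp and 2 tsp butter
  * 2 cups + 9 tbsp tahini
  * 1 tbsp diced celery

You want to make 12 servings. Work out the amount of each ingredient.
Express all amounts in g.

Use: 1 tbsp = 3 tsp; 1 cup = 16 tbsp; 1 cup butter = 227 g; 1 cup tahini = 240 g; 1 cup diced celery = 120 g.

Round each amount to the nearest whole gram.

butter: 142 g; tahini: 3690 g; diced celery: 45 g

Scaling factor: 12/2 = 6.
butter: (1 tbsp + 2 tsp = 5/3 tbsp) × 6 ÷ 16 tbsp/cup × 227 g/cup ≈ 142 g
tahini: (2 cup + 9 tbsp = 2.5625 cup) × 6 × 240 g/cup = 3690 g
diced celery: 1 tbsp × 6 ÷ 16 tbsp/cup × 120 g/cup = 45 g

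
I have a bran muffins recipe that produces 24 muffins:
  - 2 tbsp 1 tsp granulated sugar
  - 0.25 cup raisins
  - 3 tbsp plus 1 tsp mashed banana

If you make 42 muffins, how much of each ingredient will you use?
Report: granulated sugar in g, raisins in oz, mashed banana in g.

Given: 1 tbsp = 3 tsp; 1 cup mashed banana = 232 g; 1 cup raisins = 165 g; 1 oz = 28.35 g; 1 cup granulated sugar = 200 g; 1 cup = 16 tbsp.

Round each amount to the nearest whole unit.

granulated sugar: 51 g; raisins: 3 oz; mashed banana: 85 g

Scaling factor: 42/24 = 7/4 = 1.75.
granulated sugar: (2 tbsp + 1 tsp = 7/3 tbsp) × 7/4 ÷ 16 tbsp/cup × 200 g/cup ≈ 51 g
raisins: 0.25 cup × 7/4 × 165 g/cup ÷ 28.35 g/oz ≈ 3 oz
mashed banana: (3 tbsp + 1 tsp = 10/3 tbsp) × 7/4 ÷ 16 tbsp/cup × 232 g/cup ≈ 85 g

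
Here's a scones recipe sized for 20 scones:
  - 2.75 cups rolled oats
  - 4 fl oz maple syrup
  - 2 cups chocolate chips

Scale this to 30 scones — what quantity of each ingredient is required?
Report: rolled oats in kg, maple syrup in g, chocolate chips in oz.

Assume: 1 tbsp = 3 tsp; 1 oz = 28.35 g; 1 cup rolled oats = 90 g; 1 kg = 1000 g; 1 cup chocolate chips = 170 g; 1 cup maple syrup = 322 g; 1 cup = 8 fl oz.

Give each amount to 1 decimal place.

Scaling factor: 30/20 = 3/2 = 1.5.
rolled oats: 2.75 cup × 3/2 × 90 g/cup ÷ 1000 g/kg ≈ 0.4 kg
maple syrup: 4 fl oz × 3/2 ÷ 8 fl oz/cup × 322 g/cup = 241.5 g
chocolate chips: 2 cup × 3/2 × 170 g/cup ÷ 28.35 g/oz ≈ 18.0 oz

rolled oats: 0.4 kg; maple syrup: 241.5 g; chocolate chips: 18.0 oz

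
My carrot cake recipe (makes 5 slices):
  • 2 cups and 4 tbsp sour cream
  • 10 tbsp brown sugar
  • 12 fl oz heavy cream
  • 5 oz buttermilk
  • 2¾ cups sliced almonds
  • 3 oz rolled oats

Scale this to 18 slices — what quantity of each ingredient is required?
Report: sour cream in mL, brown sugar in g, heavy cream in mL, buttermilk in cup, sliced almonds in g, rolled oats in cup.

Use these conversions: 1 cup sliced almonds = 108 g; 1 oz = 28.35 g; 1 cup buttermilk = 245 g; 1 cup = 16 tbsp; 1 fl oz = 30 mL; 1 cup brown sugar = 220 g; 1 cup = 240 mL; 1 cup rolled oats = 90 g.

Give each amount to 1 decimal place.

sour cream: 1944.0 mL; brown sugar: 495.0 g; heavy cream: 1296.0 mL; buttermilk: 2.1 cup; sliced almonds: 1069.2 g; rolled oats: 3.4 cup

Scaling factor: 18/5 = 3.6.
sour cream: (2 cup + 4 tbsp = 2.25 cup) × 18/5 × 240 mL/cup = 1944.0 mL
brown sugar: 10 tbsp × 18/5 ÷ 16 tbsp/cup × 220 g/cup = 495.0 g
heavy cream: 12 fl oz × 18/5 × 30 mL/fl oz = 1296.0 mL
buttermilk: 5 oz × 18/5 × 28.35 g/oz ÷ 245 g/cup ≈ 2.1 cup
sliced almonds: 2.75 cup × 18/5 × 108 g/cup = 1069.2 g
rolled oats: 3 oz × 18/5 × 28.35 g/oz ÷ 90 g/cup ≈ 3.4 cup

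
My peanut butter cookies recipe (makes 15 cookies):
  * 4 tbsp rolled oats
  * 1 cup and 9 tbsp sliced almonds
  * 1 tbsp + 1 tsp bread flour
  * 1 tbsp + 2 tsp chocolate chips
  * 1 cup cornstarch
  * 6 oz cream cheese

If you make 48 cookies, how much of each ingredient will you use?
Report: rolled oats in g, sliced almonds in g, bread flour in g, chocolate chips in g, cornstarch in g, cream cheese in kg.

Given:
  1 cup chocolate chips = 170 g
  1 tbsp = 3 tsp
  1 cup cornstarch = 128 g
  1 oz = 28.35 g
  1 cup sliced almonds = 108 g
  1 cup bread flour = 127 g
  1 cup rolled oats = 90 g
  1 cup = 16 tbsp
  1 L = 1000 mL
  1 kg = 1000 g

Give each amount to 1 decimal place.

rolled oats: 72.0 g; sliced almonds: 540.0 g; bread flour: 33.9 g; chocolate chips: 56.7 g; cornstarch: 409.6 g; cream cheese: 0.5 kg

Scaling factor: 48/15 = 16/5 = 3.2.
rolled oats: 4 tbsp × 16/5 ÷ 16 tbsp/cup × 90 g/cup = 72.0 g
sliced almonds: (1 cup + 9 tbsp = 1.5625 cup) × 16/5 × 108 g/cup = 540.0 g
bread flour: (1 tbsp + 1 tsp = 4/3 tbsp) × 16/5 ÷ 16 tbsp/cup × 127 g/cup ≈ 33.9 g
chocolate chips: (1 tbsp + 2 tsp = 5/3 tbsp) × 16/5 ÷ 16 tbsp/cup × 170 g/cup ≈ 56.7 g
cornstarch: 1 cup × 16/5 × 128 g/cup = 409.6 g
cream cheese: 6 oz × 16/5 × 28.35 g/oz ÷ 1000 g/kg ≈ 0.5 kg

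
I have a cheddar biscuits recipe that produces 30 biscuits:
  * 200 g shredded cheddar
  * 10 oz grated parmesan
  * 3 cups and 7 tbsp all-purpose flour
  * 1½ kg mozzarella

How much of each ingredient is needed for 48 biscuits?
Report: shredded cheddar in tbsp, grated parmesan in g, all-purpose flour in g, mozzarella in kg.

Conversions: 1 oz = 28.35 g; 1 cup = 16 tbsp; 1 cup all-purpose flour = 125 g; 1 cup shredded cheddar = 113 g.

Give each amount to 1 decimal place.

Scaling factor: 48/30 = 8/5 = 1.6.
shredded cheddar: 200 g × 8/5 ÷ 113 g/cup × 16 tbsp/cup ≈ 45.3 tbsp
grated parmesan: 10 oz × 8/5 × 28.35 g/oz = 453.6 g
all-purpose flour: (3 cup + 7 tbsp = 3.4375 cup) × 8/5 × 125 g/cup = 687.5 g
mozzarella: 1.5 kg × 8/5 = 2.4 kg

shredded cheddar: 45.3 tbsp; grated parmesan: 453.6 g; all-purpose flour: 687.5 g; mozzarella: 2.4 kg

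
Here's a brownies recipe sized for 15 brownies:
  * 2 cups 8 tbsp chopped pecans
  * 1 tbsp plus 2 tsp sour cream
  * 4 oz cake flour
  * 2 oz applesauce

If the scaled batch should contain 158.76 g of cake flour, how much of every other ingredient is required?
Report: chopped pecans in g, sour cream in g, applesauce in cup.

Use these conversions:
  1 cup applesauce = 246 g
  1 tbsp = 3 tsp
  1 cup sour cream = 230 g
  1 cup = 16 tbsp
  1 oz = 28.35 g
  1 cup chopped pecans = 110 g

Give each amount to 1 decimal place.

chopped pecans: 385.0 g; sour cream: 33.5 g; applesauce: 0.3 cup

The original recipe has 113.4 g of cake flour, so the scaling factor is 158.76 ÷ 113.4 = 7/5 = 1.4.
chopped pecans: (2 cup + 8 tbsp = 2.5 cup) × 7/5 × 110 g/cup = 385.0 g
sour cream: (1 tbsp + 2 tsp = 5/3 tbsp) × 7/5 ÷ 16 tbsp/cup × 230 g/cup ≈ 33.5 g
applesauce: 2 oz × 7/5 × 28.35 g/oz ÷ 246 g/cup ≈ 0.3 cup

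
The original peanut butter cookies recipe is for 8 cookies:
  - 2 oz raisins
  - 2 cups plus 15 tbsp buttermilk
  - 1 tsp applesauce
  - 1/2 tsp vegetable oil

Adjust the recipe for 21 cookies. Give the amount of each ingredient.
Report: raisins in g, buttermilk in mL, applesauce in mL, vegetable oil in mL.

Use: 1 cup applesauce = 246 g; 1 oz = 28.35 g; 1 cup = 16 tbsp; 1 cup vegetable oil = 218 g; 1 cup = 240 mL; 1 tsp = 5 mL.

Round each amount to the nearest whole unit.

raisins: 149 g; buttermilk: 1851 mL; applesauce: 13 mL; vegetable oil: 7 mL

Scaling factor: 21/8 = 2.625.
raisins: 2 oz × 21/8 × 28.35 g/oz ≈ 149 g
buttermilk: (2 cup + 15 tbsp = 2.9375 cup) × 21/8 × 240 mL/cup ≈ 1851 mL
applesauce: 1 tsp × 21/8 × 5 mL/tsp ≈ 13 mL
vegetable oil: 0.5 tsp × 21/8 × 5 mL/tsp ≈ 7 mL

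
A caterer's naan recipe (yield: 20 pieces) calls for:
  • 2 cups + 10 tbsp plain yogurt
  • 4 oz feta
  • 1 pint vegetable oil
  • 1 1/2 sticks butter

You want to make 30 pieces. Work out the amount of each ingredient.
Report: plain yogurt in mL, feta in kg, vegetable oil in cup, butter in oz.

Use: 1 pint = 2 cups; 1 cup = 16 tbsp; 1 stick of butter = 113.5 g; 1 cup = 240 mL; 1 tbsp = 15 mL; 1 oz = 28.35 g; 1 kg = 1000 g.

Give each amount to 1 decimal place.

plain yogurt: 945.0 mL; feta: 0.2 kg; vegetable oil: 3.0 cup; butter: 9.0 oz

Scaling factor: 30/20 = 3/2 = 1.5.
plain yogurt: (2 cup + 10 tbsp = 2.625 cup) × 3/2 × 240 mL/cup = 945.0 mL
feta: 4 oz × 3/2 × 28.35 g/oz ÷ 1000 g/kg ≈ 0.2 kg
vegetable oil: 1 pint × 3/2 × 2 cup/pint = 3.0 cup
butter: 1.5 stick × 3/2 × 113.5 g/stick ÷ 28.35 g/oz ≈ 9.0 oz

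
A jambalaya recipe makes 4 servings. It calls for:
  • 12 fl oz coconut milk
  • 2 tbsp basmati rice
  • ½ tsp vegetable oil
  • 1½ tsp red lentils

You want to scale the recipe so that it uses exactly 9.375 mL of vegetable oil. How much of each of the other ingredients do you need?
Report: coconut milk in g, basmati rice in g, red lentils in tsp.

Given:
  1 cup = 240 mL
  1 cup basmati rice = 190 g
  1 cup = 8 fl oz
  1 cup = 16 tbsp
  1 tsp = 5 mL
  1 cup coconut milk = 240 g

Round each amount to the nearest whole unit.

The original recipe has 2.5 mL of vegetable oil, so the scaling factor is 9.375 ÷ 2.5 = 15/4 = 3.75.
coconut milk: 12 fl oz × 15/4 ÷ 8 fl oz/cup × 240 g/cup = 1350 g
basmati rice: 2 tbsp × 15/4 ÷ 16 tbsp/cup × 190 g/cup ≈ 89 g
red lentils: 1.5 tsp × 15/4 ≈ 6 tsp

coconut milk: 1350 g; basmati rice: 89 g; red lentils: 6 tsp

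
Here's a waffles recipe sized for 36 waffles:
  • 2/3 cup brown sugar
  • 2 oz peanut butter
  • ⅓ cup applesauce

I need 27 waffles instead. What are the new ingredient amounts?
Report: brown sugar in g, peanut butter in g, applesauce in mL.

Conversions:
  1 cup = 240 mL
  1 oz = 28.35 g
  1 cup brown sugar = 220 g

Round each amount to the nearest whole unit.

brown sugar: 110 g; peanut butter: 43 g; applesauce: 60 mL

Scaling factor: 27/36 = 3/4 = 0.75.
brown sugar: 2/3 cup × 3/4 × 220 g/cup = 110 g
peanut butter: 2 oz × 3/4 × 28.35 g/oz ≈ 43 g
applesauce: 1/3 cup × 3/4 × 240 mL/cup = 60 mL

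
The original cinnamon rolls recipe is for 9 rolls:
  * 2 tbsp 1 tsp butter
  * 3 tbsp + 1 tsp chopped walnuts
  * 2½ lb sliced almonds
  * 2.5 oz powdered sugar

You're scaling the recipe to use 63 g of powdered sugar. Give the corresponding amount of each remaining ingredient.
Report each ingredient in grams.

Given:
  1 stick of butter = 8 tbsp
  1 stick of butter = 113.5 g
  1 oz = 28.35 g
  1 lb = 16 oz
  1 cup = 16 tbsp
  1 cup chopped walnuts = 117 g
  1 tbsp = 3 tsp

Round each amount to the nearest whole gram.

butter: 29 g; chopped walnuts: 22 g; sliced almonds: 1008 g

The original recipe has 70.875 g of powdered sugar, so the scaling factor is 63 ÷ 70.875 = 8/9.
butter: (2 tbsp + 1 tsp = 7/3 tbsp) × 8/9 ÷ 8 tbsp/stick × 113.5 g/stick ≈ 29 g
chopped walnuts: (3 tbsp + 1 tsp = 10/3 tbsp) × 8/9 ÷ 16 tbsp/cup × 117 g/cup ≈ 22 g
sliced almonds: 2.5 lb × 8/9 × 16 oz/lb × 28.35 g/oz = 1008 g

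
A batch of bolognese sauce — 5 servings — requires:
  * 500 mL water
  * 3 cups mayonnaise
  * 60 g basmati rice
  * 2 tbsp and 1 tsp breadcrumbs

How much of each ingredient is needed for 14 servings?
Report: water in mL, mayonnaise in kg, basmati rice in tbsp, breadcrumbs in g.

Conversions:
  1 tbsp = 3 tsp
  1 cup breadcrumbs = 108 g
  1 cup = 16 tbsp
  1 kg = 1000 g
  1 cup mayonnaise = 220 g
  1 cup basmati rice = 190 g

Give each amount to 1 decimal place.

Scaling factor: 14/5 = 2.8.
water: 500 mL × 14/5 = 1400.0 mL
mayonnaise: 3 cup × 14/5 × 220 g/cup ÷ 1000 g/kg ≈ 1.8 kg
basmati rice: 60 g × 14/5 ÷ 190 g/cup × 16 tbsp/cup ≈ 14.1 tbsp
breadcrumbs: (2 tbsp + 1 tsp = 7/3 tbsp) × 14/5 ÷ 16 tbsp/cup × 108 g/cup = 44.1 g

water: 1400.0 mL; mayonnaise: 1.8 kg; basmati rice: 14.1 tbsp; breadcrumbs: 44.1 g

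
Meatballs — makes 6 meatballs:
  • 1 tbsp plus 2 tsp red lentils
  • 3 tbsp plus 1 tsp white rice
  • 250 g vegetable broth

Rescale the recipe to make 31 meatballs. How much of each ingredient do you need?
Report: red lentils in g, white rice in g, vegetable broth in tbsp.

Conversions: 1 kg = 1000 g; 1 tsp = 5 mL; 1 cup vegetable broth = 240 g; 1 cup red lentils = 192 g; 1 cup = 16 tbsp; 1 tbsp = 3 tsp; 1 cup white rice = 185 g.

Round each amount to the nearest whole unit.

Scaling factor: 31/6.
red lentils: (1 tbsp + 2 tsp = 5/3 tbsp) × 31/6 ÷ 16 tbsp/cup × 192 g/cup ≈ 103 g
white rice: (3 tbsp + 1 tsp = 10/3 tbsp) × 31/6 ÷ 16 tbsp/cup × 185 g/cup ≈ 199 g
vegetable broth: 250 g × 31/6 ÷ 240 g/cup × 16 tbsp/cup ≈ 86 tbsp

red lentils: 103 g; white rice: 199 g; vegetable broth: 86 tbsp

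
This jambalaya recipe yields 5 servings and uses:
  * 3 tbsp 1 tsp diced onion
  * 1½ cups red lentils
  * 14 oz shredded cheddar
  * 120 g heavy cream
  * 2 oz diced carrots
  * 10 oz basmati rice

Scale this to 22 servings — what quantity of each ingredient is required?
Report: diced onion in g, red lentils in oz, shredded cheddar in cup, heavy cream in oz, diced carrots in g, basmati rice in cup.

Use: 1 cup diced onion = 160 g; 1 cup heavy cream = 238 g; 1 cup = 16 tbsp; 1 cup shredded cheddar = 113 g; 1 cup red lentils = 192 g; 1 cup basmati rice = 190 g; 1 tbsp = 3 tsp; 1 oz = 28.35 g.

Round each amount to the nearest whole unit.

diced onion: 147 g; red lentils: 45 oz; shredded cheddar: 15 cup; heavy cream: 19 oz; diced carrots: 249 g; basmati rice: 7 cup

Scaling factor: 22/5 = 4.4.
diced onion: (3 tbsp + 1 tsp = 10/3 tbsp) × 22/5 ÷ 16 tbsp/cup × 160 g/cup ≈ 147 g
red lentils: 1.5 cup × 22/5 × 192 g/cup ÷ 28.35 g/oz ≈ 45 oz
shredded cheddar: 14 oz × 22/5 × 28.35 g/oz ÷ 113 g/cup ≈ 15 cup
heavy cream: 120 g × 22/5 ÷ 28.35 g/oz ≈ 19 oz
diced carrots: 2 oz × 22/5 × 28.35 g/oz ≈ 249 g
basmati rice: 10 oz × 22/5 × 28.35 g/oz ÷ 190 g/cup ≈ 7 cup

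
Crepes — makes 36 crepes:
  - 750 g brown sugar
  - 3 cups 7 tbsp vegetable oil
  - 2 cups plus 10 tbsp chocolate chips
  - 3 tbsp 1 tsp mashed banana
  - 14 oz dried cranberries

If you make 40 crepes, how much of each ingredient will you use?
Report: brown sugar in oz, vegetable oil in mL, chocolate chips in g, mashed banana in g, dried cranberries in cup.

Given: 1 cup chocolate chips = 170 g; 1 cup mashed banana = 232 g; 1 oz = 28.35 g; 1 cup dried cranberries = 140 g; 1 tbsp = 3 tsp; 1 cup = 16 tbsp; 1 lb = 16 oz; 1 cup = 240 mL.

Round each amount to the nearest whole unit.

Scaling factor: 40/36 = 10/9.
brown sugar: 750 g × 10/9 ÷ 28.35 g/oz ≈ 29 oz
vegetable oil: (3 cup + 7 tbsp = 3.4375 cup) × 10/9 × 240 mL/cup ≈ 917 mL
chocolate chips: (2 cup + 10 tbsp = 2.625 cup) × 10/9 × 170 g/cup ≈ 496 g
mashed banana: (3 tbsp + 1 tsp = 10/3 tbsp) × 10/9 ÷ 16 tbsp/cup × 232 g/cup ≈ 54 g
dried cranberries: 14 oz × 10/9 × 28.35 g/oz ÷ 140 g/cup ≈ 3 cup

brown sugar: 29 oz; vegetable oil: 917 mL; chocolate chips: 496 g; mashed banana: 54 g; dried cranberries: 3 cup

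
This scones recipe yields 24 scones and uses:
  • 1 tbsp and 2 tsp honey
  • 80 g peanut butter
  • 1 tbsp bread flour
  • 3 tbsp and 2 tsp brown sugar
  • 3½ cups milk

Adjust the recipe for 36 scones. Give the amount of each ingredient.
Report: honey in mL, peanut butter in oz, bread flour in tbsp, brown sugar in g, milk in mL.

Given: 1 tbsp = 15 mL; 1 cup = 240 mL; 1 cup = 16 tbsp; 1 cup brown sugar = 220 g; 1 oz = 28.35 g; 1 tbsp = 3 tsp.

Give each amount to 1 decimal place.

honey: 37.5 mL; peanut butter: 4.2 oz; bread flour: 1.5 tbsp; brown sugar: 75.6 g; milk: 1260.0 mL

Scaling factor: 36/24 = 3/2 = 1.5.
honey: (1 tbsp + 2 tsp = 5/3 tbsp) × 3/2 × 15 mL/tbsp = 37.5 mL
peanut butter: 80 g × 3/2 ÷ 28.35 g/oz ≈ 4.2 oz
bread flour: 1 tbsp × 3/2 = 1.5 tbsp
brown sugar: (3 tbsp + 2 tsp = 11/3 tbsp) × 3/2 ÷ 16 tbsp/cup × 220 g/cup ≈ 75.6 g
milk: 3.5 cup × 3/2 × 240 mL/cup = 1260.0 mL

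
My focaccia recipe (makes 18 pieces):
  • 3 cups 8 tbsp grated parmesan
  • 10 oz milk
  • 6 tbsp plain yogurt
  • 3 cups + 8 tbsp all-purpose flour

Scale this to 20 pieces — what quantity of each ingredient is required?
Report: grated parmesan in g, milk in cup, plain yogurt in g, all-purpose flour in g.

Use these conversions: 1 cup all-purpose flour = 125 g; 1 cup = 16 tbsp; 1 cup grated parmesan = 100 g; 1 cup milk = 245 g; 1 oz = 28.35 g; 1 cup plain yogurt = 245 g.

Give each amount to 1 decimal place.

Scaling factor: 20/18 = 10/9.
grated parmesan: (3 cup + 8 tbsp = 3.5 cup) × 10/9 × 100 g/cup ≈ 388.9 g
milk: 10 oz × 10/9 × 28.35 g/oz ÷ 245 g/cup ≈ 1.3 cup
plain yogurt: 6 tbsp × 10/9 ÷ 16 tbsp/cup × 245 g/cup ≈ 102.1 g
all-purpose flour: (3 cup + 8 tbsp = 3.5 cup) × 10/9 × 125 g/cup ≈ 486.1 g

grated parmesan: 388.9 g; milk: 1.3 cup; plain yogurt: 102.1 g; all-purpose flour: 486.1 g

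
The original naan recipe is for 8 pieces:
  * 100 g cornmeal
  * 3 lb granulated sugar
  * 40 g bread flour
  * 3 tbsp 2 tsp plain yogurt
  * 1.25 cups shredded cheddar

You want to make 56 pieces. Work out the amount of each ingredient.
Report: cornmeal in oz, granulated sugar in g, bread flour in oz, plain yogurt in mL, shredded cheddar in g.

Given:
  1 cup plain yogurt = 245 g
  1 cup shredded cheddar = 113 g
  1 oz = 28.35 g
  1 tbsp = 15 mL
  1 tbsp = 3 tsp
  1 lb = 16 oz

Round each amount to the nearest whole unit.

cornmeal: 25 oz; granulated sugar: 9526 g; bread flour: 10 oz; plain yogurt: 385 mL; shredded cheddar: 989 g

Scaling factor: 56/8 = 7.
cornmeal: 100 g × 7 ÷ 28.35 g/oz ≈ 25 oz
granulated sugar: 3 lb × 7 × 16 oz/lb × 28.35 g/oz ≈ 9526 g
bread flour: 40 g × 7 ÷ 28.35 g/oz ≈ 10 oz
plain yogurt: (3 tbsp + 2 tsp = 11/3 tbsp) × 7 × 15 mL/tbsp = 385 mL
shredded cheddar: 1.25 cup × 7 × 113 g/cup ≈ 989 g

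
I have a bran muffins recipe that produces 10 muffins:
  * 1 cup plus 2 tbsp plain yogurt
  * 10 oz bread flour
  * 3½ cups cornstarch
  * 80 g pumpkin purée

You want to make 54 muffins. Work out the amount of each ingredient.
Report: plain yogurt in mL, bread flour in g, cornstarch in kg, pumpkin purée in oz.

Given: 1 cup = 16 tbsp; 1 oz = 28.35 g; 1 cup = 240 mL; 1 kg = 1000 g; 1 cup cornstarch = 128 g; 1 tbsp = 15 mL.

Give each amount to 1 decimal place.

Scaling factor: 54/10 = 27/5 = 5.4.
plain yogurt: (1 cup + 2 tbsp = 1.125 cup) × 27/5 × 240 mL/cup = 1458.0 mL
bread flour: 10 oz × 27/5 × 28.35 g/oz = 1530.9 g
cornstarch: 3.5 cup × 27/5 × 128 g/cup ÷ 1000 g/kg ≈ 2.4 kg
pumpkin purée: 80 g × 27/5 ÷ 28.35 g/oz ≈ 15.2 oz

plain yogurt: 1458.0 mL; bread flour: 1530.9 g; cornstarch: 2.4 kg; pumpkin purée: 15.2 oz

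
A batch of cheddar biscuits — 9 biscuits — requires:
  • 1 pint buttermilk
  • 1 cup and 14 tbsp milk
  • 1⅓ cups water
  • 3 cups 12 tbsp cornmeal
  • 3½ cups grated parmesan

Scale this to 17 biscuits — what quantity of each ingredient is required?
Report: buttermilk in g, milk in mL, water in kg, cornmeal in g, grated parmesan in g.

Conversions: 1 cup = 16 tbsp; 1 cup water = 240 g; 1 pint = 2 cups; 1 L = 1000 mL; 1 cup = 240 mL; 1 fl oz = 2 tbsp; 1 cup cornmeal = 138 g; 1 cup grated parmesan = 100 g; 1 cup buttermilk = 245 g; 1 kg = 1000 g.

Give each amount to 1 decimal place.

buttermilk: 925.6 g; milk: 850.0 mL; water: 0.6 kg; cornmeal: 977.5 g; grated parmesan: 661.1 g

Scaling factor: 17/9.
buttermilk: 1 pint × 17/9 × 2 cup/pint × 245 g/cup ≈ 925.6 g
milk: (1 cup + 14 tbsp = 1.875 cup) × 17/9 × 240 mL/cup = 850.0 mL
water: 4/3 cup × 17/9 × 240 g/cup ÷ 1000 g/kg ≈ 0.6 kg
cornmeal: (3 cup + 12 tbsp = 3.75 cup) × 17/9 × 138 g/cup = 977.5 g
grated parmesan: 3.5 cup × 17/9 × 100 g/cup ≈ 661.1 g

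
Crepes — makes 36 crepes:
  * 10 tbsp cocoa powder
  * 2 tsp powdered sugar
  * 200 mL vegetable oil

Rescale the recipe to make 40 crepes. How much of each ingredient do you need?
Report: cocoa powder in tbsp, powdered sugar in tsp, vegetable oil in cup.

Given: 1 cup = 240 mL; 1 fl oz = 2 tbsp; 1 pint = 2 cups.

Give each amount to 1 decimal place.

Scaling factor: 40/36 = 10/9.
cocoa powder: 10 tbsp × 10/9 ≈ 11.1 tbsp
powdered sugar: 2 tsp × 10/9 ≈ 2.2 tsp
vegetable oil: 200 mL × 10/9 ÷ 240 mL/cup ≈ 0.9 cup

cocoa powder: 11.1 tbsp; powdered sugar: 2.2 tsp; vegetable oil: 0.9 cup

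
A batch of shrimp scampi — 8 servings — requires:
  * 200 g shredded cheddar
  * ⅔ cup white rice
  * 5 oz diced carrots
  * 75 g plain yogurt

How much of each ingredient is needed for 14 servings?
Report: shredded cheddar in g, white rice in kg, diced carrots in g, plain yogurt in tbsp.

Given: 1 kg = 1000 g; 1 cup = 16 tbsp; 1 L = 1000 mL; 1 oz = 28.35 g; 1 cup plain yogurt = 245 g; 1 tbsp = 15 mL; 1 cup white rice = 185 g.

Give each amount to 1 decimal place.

Scaling factor: 14/8 = 7/4 = 1.75.
shredded cheddar: 200 g × 7/4 = 350.0 g
white rice: 2/3 cup × 7/4 × 185 g/cup ÷ 1000 g/kg ≈ 0.2 kg
diced carrots: 5 oz × 7/4 × 28.35 g/oz ≈ 248.1 g
plain yogurt: 75 g × 7/4 ÷ 245 g/cup × 16 tbsp/cup ≈ 8.6 tbsp

shredded cheddar: 350.0 g; white rice: 0.2 kg; diced carrots: 248.1 g; plain yogurt: 8.6 tbsp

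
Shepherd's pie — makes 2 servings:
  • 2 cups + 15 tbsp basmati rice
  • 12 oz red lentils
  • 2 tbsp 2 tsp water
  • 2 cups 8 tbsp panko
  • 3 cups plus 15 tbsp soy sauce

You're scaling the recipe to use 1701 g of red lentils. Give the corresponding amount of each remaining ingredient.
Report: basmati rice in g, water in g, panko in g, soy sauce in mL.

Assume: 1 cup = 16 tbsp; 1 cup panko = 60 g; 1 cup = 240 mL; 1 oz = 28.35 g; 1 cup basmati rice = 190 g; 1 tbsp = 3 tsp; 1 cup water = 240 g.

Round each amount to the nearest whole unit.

basmati rice: 2791 g; water: 200 g; panko: 750 g; soy sauce: 4725 mL

The original recipe has 340.2 g of red lentils, so the scaling factor is 1701 ÷ 340.2 = 5.
basmati rice: (2 cup + 15 tbsp = 2.9375 cup) × 5 × 190 g/cup ≈ 2791 g
water: (2 tbsp + 2 tsp = 8/3 tbsp) × 5 ÷ 16 tbsp/cup × 240 g/cup = 200 g
panko: (2 cup + 8 tbsp = 2.5 cup) × 5 × 60 g/cup = 750 g
soy sauce: (3 cup + 15 tbsp = 3.9375 cup) × 5 × 240 mL/cup = 4725 mL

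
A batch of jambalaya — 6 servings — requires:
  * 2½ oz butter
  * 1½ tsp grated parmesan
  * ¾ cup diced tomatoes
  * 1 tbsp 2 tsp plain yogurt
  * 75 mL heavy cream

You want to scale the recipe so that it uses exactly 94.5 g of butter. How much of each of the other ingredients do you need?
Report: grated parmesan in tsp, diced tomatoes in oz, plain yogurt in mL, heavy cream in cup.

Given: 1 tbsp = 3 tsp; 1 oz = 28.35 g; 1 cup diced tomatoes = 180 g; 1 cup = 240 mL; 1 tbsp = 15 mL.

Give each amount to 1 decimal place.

grated parmesan: 2.0 tsp; diced tomatoes: 6.3 oz; plain yogurt: 33.3 mL; heavy cream: 0.4 cup

The original recipe has 70.875 g of butter, so the scaling factor is 94.5 ÷ 70.875 = 4/3.
grated parmesan: 1.5 tsp × 4/3 = 2.0 tsp
diced tomatoes: 0.75 cup × 4/3 × 180 g/cup ÷ 28.35 g/oz ≈ 6.3 oz
plain yogurt: (1 tbsp + 2 tsp = 5/3 tbsp) × 4/3 × 15 mL/tbsp ≈ 33.3 mL
heavy cream: 75 mL × 4/3 ÷ 240 mL/cup ≈ 0.4 cup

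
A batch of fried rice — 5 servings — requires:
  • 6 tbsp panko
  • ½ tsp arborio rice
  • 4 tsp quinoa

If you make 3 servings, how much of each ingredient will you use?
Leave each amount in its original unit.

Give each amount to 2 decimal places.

panko: 3.60 tbsp; arborio rice: 0.30 tsp; quinoa: 2.40 tsp

Scaling factor: 3/5 = 0.6.
panko: 6 tbsp × 3/5 = 3.60 tbsp
arborio rice: 0.5 tsp × 3/5 = 0.30 tsp
quinoa: 4 tsp × 3/5 = 2.40 tsp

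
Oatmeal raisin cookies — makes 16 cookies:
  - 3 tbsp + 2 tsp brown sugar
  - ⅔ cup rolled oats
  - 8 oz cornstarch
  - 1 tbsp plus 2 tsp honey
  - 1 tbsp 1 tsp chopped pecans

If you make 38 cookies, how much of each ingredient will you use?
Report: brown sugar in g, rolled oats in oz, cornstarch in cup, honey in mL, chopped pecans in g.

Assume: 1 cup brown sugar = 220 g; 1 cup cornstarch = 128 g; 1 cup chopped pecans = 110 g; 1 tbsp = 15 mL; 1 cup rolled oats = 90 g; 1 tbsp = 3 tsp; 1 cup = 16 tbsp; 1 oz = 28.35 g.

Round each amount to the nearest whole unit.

Scaling factor: 38/16 = 19/8 = 2.375.
brown sugar: (3 tbsp + 2 tsp = 11/3 tbsp) × 19/8 ÷ 16 tbsp/cup × 220 g/cup ≈ 120 g
rolled oats: 2/3 cup × 19/8 × 90 g/cup ÷ 28.35 g/oz ≈ 5 oz
cornstarch: 8 oz × 19/8 × 28.35 g/oz ÷ 128 g/cup ≈ 4 cup
honey: (1 tbsp + 2 tsp = 5/3 tbsp) × 19/8 × 15 mL/tbsp ≈ 59 mL
chopped pecans: (1 tbsp + 1 tsp = 4/3 tbsp) × 19/8 ÷ 16 tbsp/cup × 110 g/cup ≈ 22 g

brown sugar: 120 g; rolled oats: 5 oz; cornstarch: 4 cup; honey: 59 mL; chopped pecans: 22 g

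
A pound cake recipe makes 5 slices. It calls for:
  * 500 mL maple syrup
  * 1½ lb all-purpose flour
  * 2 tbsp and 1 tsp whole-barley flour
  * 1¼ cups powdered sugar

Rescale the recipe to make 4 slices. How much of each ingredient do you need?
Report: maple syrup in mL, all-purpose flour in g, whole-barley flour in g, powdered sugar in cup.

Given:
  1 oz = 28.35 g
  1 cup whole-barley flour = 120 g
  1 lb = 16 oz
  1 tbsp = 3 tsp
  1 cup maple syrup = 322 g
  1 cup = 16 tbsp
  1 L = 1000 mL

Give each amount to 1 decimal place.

Scaling factor: 4/5 = 0.8.
maple syrup: 500 mL × 4/5 = 400.0 mL
all-purpose flour: 1.5 lb × 4/5 × 16 oz/lb × 28.35 g/oz ≈ 544.3 g
whole-barley flour: (2 tbsp + 1 tsp = 7/3 tbsp) × 4/5 ÷ 16 tbsp/cup × 120 g/cup = 14.0 g
powdered sugar: 1.25 cup × 4/5 = 1.0 cup

maple syrup: 400.0 mL; all-purpose flour: 544.3 g; whole-barley flour: 14.0 g; powdered sugar: 1.0 cup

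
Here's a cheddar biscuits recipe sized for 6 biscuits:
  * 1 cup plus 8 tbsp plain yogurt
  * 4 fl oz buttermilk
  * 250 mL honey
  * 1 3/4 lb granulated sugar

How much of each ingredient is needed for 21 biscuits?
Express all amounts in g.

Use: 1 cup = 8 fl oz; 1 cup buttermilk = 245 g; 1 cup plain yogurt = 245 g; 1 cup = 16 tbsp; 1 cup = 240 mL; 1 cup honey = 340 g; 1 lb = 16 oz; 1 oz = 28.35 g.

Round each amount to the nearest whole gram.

Scaling factor: 21/6 = 7/2 = 3.5.
plain yogurt: (1 cup + 8 tbsp = 1.5 cup) × 7/2 × 245 g/cup ≈ 1286 g
buttermilk: 4 fl oz × 7/2 ÷ 8 fl oz/cup × 245 g/cup ≈ 429 g
honey: 250 mL × 7/2 ÷ 240 mL/cup × 340 g/cup ≈ 1240 g
granulated sugar: 1.75 lb × 7/2 × 16 oz/lb × 28.35 g/oz ≈ 2778 g

plain yogurt: 1286 g; buttermilk: 429 g; honey: 1240 g; granulated sugar: 2778 g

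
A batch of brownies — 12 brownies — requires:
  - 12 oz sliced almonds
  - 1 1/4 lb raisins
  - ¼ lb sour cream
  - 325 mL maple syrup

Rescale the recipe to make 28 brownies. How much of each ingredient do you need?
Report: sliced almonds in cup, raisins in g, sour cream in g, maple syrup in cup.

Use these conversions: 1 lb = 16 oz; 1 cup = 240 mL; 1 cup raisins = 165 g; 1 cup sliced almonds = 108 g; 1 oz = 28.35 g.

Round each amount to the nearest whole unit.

sliced almonds: 7 cup; raisins: 1323 g; sour cream: 265 g; maple syrup: 3 cup

Scaling factor: 28/12 = 7/3.
sliced almonds: 12 oz × 7/3 × 28.35 g/oz ÷ 108 g/cup ≈ 7 cup
raisins: 1.25 lb × 7/3 × 16 oz/lb × 28.35 g/oz = 1323 g
sour cream: 0.25 lb × 7/3 × 16 oz/lb × 28.35 g/oz ≈ 265 g
maple syrup: 325 mL × 7/3 ÷ 240 mL/cup ≈ 3 cup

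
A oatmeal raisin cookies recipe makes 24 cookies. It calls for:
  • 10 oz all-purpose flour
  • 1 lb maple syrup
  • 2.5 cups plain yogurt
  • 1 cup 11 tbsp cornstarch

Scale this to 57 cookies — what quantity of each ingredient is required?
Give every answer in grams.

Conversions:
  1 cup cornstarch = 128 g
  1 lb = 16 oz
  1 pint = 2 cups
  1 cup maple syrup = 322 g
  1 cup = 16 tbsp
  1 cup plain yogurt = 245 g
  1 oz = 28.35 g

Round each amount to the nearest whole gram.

Scaling factor: 57/24 = 19/8 = 2.375.
all-purpose flour: 10 oz × 19/8 × 28.35 g/oz ≈ 673 g
maple syrup: 1 lb × 19/8 × 16 oz/lb × 28.35 g/oz ≈ 1077 g
plain yogurt: 2.5 cup × 19/8 × 245 g/cup ≈ 1455 g
cornstarch: (1 cup + 11 tbsp = 1.6875 cup) × 19/8 × 128 g/cup = 513 g

all-purpose flour: 673 g; maple syrup: 1077 g; plain yogurt: 1455 g; cornstarch: 513 g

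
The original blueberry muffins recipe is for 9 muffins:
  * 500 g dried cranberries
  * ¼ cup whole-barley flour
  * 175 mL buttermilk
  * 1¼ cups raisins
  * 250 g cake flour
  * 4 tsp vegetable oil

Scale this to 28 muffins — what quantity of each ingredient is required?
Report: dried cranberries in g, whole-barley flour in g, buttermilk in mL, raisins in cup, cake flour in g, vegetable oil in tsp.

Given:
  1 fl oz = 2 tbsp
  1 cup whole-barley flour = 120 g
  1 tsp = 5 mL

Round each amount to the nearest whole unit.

Scaling factor: 28/9.
dried cranberries: 500 g × 28/9 ≈ 1556 g
whole-barley flour: 0.25 cup × 28/9 × 120 g/cup ≈ 93 g
buttermilk: 175 mL × 28/9 ≈ 544 mL
raisins: 1.25 cup × 28/9 ≈ 4 cup
cake flour: 250 g × 28/9 ≈ 778 g
vegetable oil: 4 tsp × 28/9 ≈ 12 tsp

dried cranberries: 1556 g; whole-barley flour: 93 g; buttermilk: 544 mL; raisins: 4 cup; cake flour: 778 g; vegetable oil: 12 tsp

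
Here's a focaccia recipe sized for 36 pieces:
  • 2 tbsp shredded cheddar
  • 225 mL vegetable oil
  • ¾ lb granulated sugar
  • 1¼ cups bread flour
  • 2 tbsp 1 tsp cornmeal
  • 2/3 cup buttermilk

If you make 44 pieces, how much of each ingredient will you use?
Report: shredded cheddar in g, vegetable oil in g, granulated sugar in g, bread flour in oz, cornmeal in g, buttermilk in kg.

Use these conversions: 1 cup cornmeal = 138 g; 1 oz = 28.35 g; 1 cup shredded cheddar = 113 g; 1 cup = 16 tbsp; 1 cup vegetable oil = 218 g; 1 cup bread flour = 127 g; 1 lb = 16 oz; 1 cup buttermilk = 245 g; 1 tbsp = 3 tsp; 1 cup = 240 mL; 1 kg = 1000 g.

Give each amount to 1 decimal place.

Scaling factor: 44/36 = 11/9.
shredded cheddar: 2 tbsp × 11/9 ÷ 16 tbsp/cup × 113 g/cup ≈ 17.3 g
vegetable oil: 225 mL × 11/9 ÷ 240 mL/cup × 218 g/cup ≈ 249.8 g
granulated sugar: 0.75 lb × 11/9 × 16 oz/lb × 28.35 g/oz = 415.8 g
bread flour: 1.25 cup × 11/9 × 127 g/cup ÷ 28.35 g/oz ≈ 6.8 oz
cornmeal: (2 tbsp + 1 tsp = 7/3 tbsp) × 11/9 ÷ 16 tbsp/cup × 138 g/cup ≈ 24.6 g
buttermilk: 2/3 cup × 11/9 × 245 g/cup ÷ 1000 g/kg ≈ 0.2 kg

shredded cheddar: 17.3 g; vegetable oil: 249.8 g; granulated sugar: 415.8 g; bread flour: 6.8 oz; cornmeal: 24.6 g; buttermilk: 0.2 kg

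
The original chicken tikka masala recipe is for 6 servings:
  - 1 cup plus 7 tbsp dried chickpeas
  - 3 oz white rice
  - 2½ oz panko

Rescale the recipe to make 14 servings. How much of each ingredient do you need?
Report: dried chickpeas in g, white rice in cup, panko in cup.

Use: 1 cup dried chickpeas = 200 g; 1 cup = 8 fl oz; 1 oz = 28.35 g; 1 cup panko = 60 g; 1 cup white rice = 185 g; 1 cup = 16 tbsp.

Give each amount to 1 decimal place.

Scaling factor: 14/6 = 7/3.
dried chickpeas: (1 cup + 7 tbsp = 1.4375 cup) × 7/3 × 200 g/cup ≈ 670.8 g
white rice: 3 oz × 7/3 × 28.35 g/oz ÷ 185 g/cup ≈ 1.1 cup
panko: 2.5 oz × 7/3 × 28.35 g/oz ÷ 60 g/cup ≈ 2.8 cup

dried chickpeas: 670.8 g; white rice: 1.1 cup; panko: 2.8 cup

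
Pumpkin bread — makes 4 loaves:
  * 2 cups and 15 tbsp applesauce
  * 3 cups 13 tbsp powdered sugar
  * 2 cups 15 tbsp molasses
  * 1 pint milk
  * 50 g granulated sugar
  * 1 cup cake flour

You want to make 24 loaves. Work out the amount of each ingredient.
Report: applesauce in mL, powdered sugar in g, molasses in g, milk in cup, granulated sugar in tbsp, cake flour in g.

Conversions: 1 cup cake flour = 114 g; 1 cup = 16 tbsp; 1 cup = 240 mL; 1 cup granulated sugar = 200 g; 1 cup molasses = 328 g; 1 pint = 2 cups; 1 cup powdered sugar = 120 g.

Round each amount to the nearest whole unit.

Scaling factor: 24/4 = 6.
applesauce: (2 cup + 15 tbsp = 2.9375 cup) × 6 × 240 mL/cup = 4230 mL
powdered sugar: (3 cup + 13 tbsp = 3.8125 cup) × 6 × 120 g/cup = 2745 g
molasses: (2 cup + 15 tbsp = 2.9375 cup) × 6 × 328 g/cup = 5781 g
milk: 1 pint × 6 × 2 cup/pint = 12 cup
granulated sugar: 50 g × 6 ÷ 200 g/cup × 16 tbsp/cup = 24 tbsp
cake flour: 1 cup × 6 × 114 g/cup = 684 g

applesauce: 4230 mL; powdered sugar: 2745 g; molasses: 5781 g; milk: 12 cup; granulated sugar: 24 tbsp; cake flour: 684 g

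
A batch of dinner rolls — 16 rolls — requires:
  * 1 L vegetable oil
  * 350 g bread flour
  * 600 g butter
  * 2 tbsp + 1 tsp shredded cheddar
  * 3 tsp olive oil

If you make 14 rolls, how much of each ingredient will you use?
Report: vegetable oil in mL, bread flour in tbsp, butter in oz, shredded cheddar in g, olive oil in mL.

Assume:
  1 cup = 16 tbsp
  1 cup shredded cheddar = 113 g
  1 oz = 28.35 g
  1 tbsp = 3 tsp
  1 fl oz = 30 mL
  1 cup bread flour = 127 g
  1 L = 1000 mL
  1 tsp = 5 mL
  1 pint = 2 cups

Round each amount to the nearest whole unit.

Scaling factor: 14/16 = 7/8 = 0.875.
vegetable oil: 1 L × 7/8 × 1000 mL/L = 875 mL
bread flour: 350 g × 7/8 ÷ 127 g/cup × 16 tbsp/cup ≈ 39 tbsp
butter: 600 g × 7/8 ÷ 28.35 g/oz ≈ 19 oz
shredded cheddar: (2 tbsp + 1 tsp = 7/3 tbsp) × 7/8 ÷ 16 tbsp/cup × 113 g/cup ≈ 14 g
olive oil: 3 tsp × 7/8 × 5 mL/tsp ≈ 13 mL

vegetable oil: 875 mL; bread flour: 39 tbsp; butter: 19 oz; shredded cheddar: 14 g; olive oil: 13 mL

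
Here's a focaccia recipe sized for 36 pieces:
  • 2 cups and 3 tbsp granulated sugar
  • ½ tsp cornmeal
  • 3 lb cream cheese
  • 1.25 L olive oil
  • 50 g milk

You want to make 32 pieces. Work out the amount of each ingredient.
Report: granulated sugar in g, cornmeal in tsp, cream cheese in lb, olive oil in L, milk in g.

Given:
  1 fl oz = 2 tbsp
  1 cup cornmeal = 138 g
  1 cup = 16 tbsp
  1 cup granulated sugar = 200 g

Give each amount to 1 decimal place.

Scaling factor: 32/36 = 8/9.
granulated sugar: (2 cup + 3 tbsp = 2.1875 cup) × 8/9 × 200 g/cup ≈ 388.9 g
cornmeal: 0.5 tsp × 8/9 ≈ 0.4 tsp
cream cheese: 3 lb × 8/9 ≈ 2.7 lb
olive oil: 1.25 L × 8/9 ≈ 1.1 L
milk: 50 g × 8/9 ≈ 44.4 g

granulated sugar: 388.9 g; cornmeal: 0.4 tsp; cream cheese: 2.7 lb; olive oil: 1.1 L; milk: 44.4 g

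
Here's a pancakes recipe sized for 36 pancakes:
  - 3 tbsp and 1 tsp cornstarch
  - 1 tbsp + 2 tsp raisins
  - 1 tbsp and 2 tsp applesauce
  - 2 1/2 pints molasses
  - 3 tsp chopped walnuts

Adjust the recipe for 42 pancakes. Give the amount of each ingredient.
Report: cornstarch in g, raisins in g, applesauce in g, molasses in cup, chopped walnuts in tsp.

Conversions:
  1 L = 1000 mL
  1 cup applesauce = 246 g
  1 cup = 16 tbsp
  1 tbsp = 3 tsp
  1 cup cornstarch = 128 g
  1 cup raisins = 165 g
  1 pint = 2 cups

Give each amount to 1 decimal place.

Scaling factor: 42/36 = 7/6.
cornstarch: (3 tbsp + 1 tsp = 10/3 tbsp) × 7/6 ÷ 16 tbsp/cup × 128 g/cup ≈ 31.1 g
raisins: (1 tbsp + 2 tsp = 5/3 tbsp) × 7/6 ÷ 16 tbsp/cup × 165 g/cup ≈ 20.1 g
applesauce: (1 tbsp + 2 tsp = 5/3 tbsp) × 7/6 ÷ 16 tbsp/cup × 246 g/cup ≈ 29.9 g
molasses: 2.5 pint × 7/6 × 2 cup/pint ≈ 5.8 cup
chopped walnuts: 3 tsp × 7/6 = 3.5 tsp

cornstarch: 31.1 g; raisins: 20.1 g; applesauce: 29.9 g; molasses: 5.8 cup; chopped walnuts: 3.5 tsp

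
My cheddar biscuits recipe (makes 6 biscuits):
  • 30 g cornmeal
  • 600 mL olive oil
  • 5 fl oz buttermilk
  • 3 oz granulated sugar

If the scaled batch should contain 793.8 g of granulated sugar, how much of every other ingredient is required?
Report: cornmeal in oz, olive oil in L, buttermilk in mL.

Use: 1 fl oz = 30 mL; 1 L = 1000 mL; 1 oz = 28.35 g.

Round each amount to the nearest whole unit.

The original recipe has 85.05 g of granulated sugar, so the scaling factor is 793.8 ÷ 85.05 = 28/3.
cornmeal: 30 g × 28/3 ÷ 28.35 g/oz ≈ 10 oz
olive oil: 600 mL × 28/3 ÷ 1000 mL/L ≈ 6 L
buttermilk: 5 fl oz × 28/3 × 30 mL/fl oz = 1400 mL

cornmeal: 10 oz; olive oil: 6 L; buttermilk: 1400 mL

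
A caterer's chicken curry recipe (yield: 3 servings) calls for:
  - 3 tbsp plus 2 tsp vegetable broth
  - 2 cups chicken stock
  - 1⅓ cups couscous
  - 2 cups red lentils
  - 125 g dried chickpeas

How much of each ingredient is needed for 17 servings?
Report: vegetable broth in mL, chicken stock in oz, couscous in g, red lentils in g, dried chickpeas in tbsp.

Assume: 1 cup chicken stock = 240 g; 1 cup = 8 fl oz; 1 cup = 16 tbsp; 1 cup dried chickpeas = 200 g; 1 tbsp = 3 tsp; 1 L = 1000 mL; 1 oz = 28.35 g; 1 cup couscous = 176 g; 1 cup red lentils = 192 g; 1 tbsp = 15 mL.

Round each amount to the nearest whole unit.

Scaling factor: 17/3.
vegetable broth: (3 tbsp + 2 tsp = 11/3 tbsp) × 17/3 × 15 mL/tbsp ≈ 312 mL
chicken stock: 2 cup × 17/3 × 240 g/cup ÷ 28.35 g/oz ≈ 96 oz
couscous: 4/3 cup × 17/3 × 176 g/cup ≈ 1330 g
red lentils: 2 cup × 17/3 × 192 g/cup = 2176 g
dried chickpeas: 125 g × 17/3 ÷ 200 g/cup × 16 tbsp/cup ≈ 57 tbsp

vegetable broth: 312 mL; chicken stock: 96 oz; couscous: 1330 g; red lentils: 2176 g; dried chickpeas: 57 tbsp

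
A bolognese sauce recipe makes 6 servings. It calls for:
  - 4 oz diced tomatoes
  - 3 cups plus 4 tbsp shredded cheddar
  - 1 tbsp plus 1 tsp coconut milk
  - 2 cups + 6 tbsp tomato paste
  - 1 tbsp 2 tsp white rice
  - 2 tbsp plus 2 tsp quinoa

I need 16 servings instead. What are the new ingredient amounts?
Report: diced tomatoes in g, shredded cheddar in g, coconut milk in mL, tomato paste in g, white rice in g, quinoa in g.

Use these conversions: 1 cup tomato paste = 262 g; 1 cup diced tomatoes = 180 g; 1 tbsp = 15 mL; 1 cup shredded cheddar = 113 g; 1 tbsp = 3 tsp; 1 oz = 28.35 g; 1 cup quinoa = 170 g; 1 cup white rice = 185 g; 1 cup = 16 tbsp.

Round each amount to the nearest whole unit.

diced tomatoes: 302 g; shredded cheddar: 979 g; coconut milk: 53 mL; tomato paste: 1659 g; white rice: 51 g; quinoa: 76 g

Scaling factor: 16/6 = 8/3.
diced tomatoes: 4 oz × 8/3 × 28.35 g/oz ≈ 302 g
shredded cheddar: (3 cup + 4 tbsp = 3.25 cup) × 8/3 × 113 g/cup ≈ 979 g
coconut milk: (1 tbsp + 1 tsp = 4/3 tbsp) × 8/3 × 15 mL/tbsp ≈ 53 mL
tomato paste: (2 cup + 6 tbsp = 2.375 cup) × 8/3 × 262 g/cup ≈ 1659 g
white rice: (1 tbsp + 2 tsp = 5/3 tbsp) × 8/3 ÷ 16 tbsp/cup × 185 g/cup ≈ 51 g
quinoa: (2 tbsp + 2 tsp = 8/3 tbsp) × 8/3 ÷ 16 tbsp/cup × 170 g/cup ≈ 76 g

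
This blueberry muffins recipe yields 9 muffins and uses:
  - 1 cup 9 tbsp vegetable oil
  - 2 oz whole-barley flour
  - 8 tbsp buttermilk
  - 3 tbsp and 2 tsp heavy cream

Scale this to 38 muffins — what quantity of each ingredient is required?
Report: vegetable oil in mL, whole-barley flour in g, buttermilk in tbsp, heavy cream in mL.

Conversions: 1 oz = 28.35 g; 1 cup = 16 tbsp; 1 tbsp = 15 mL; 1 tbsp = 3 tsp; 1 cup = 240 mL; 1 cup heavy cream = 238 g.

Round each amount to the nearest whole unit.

vegetable oil: 1583 mL; whole-barley flour: 239 g; buttermilk: 34 tbsp; heavy cream: 232 mL

Scaling factor: 38/9.
vegetable oil: (1 cup + 9 tbsp = 1.5625 cup) × 38/9 × 240 mL/cup ≈ 1583 mL
whole-barley flour: 2 oz × 38/9 × 28.35 g/oz ≈ 239 g
buttermilk: 8 tbsp × 38/9 ≈ 34 tbsp
heavy cream: (3 tbsp + 2 tsp = 11/3 tbsp) × 38/9 × 15 mL/tbsp ≈ 232 mL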